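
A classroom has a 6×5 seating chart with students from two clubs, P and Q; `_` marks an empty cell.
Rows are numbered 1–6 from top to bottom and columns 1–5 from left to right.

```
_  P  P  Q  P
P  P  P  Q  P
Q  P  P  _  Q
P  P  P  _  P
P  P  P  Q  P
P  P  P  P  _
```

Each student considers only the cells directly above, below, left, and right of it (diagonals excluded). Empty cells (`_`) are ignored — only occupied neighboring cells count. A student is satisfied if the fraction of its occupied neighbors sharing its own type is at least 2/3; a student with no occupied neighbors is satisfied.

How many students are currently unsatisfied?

11

(1,2)P 2/2 ok
(1,3)P 2/3 ok
(1,4)Q 1/3 unhappy
(1,5)P 1/2 unhappy
(2,1)P 1/2 unhappy
(2,2)P 4/4 ok
(2,3)P 3/4 ok
(2,4)Q 1/3 unhappy
(2,5)P 1/3 unhappy
(3,1)Q 0/3 unhappy
(3,2)P 3/4 ok
(3,3)P 3/3 ok
(3,5)Q 0/2 unhappy
(4,1)P 2/3 ok
(4,2)P 4/4 ok
(4,3)P 3/3 ok
(4,5)P 1/2 unhappy
(5,1)P 3/3 ok
(5,2)P 4/4 ok
(5,3)P 3/4 ok
(5,4)Q 0/3 unhappy
(5,5)P 1/2 unhappy
(6,1)P 2/2 ok
(6,2)P 3/3 ok
(6,3)P 3/3 ok
(6,4)P 1/2 unhappy
Unsatisfied: (1,4), (1,5), (2,1), (2,4), (2,5), (3,1), (3,5), (4,5), (5,4), (5,5), (6,4) — 11 in total.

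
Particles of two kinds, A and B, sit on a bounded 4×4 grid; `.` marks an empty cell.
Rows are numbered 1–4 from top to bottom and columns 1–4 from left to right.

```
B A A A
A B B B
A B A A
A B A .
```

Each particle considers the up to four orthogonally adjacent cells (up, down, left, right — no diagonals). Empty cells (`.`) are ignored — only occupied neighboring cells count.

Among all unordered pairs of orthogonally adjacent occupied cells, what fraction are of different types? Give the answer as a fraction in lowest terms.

6/11

Scan each occupied cell's neighbors to the right and below so each pair is counted once.
Row 1: B(1,1)–A(1,2)≠ B(1,1)–A(2,1)≠ A(1,2)–A(1,3)= A(1,2)–B(2,2)≠ A(1,3)–A(1,4)= A(1,3)–B(2,3)≠ A(1,4)–B(2,4)≠  → 5/7 unlike.
Row 2: A(2,1)–B(2,2)≠ A(2,1)–A(3,1)= B(2,2)–B(2,3)= B(2,2)–B(3,2)= B(2,3)–B(2,4)= B(2,3)–A(3,3)≠ B(2,4)–A(3,4)≠  → 3/7 unlike.
Row 3: A(3,1)–B(3,2)≠ A(3,1)–A(4,1)= B(3,2)–A(3,3)≠ B(3,2)–B(4,2)= A(3,3)–A(3,4)= A(3,3)–A(4,3)=  → 2/6 unlike.
Row 4: A(4,1)–B(4,2)≠ B(4,2)–A(4,3)≠  → 2/2 unlike.
Total adjacent occupied pairs: 22; unlike-type pairs: 12.
12/22 reduces to 6/11.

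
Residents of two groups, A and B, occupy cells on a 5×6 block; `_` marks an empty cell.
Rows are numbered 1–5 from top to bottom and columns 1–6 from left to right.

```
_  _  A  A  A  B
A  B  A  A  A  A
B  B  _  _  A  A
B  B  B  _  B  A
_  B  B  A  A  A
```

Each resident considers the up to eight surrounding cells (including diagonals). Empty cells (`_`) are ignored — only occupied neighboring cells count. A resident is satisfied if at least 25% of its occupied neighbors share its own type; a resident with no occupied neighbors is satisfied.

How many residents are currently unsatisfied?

3

(1,3)A 3/4 ✓
(1,4)A 5/5 ✓
(1,5)A 4/5 ✓
(1,6)B 0/3 ✗
(2,1)A 0/3 ✗
(2,2)B 2/5 ✓
(2,3)A 3/5 ✓
(2,4)A 6/6 ✓
(2,5)A 6/7 ✓
(2,6)A 4/5 ✓
(3,1)B 4/5 ✓
(3,2)B 5/7 ✓
(3,5)A 5/6 ✓
(3,6)A 4/5 ✓
(4,1)B 4/4 ✓
(4,2)B 6/6 ✓
(4,3)B 4/5 ✓
(4,5)B 0/6 ✗
(4,6)A 4/5 ✓
(5,2)B 4/4 ✓
(5,3)B 3/4 ✓
(5,4)A 1/4 ✓
(5,5)A 3/4 ✓
(5,6)A 2/3 ✓
Unsatisfied: (1,6), (2,1), (4,5) — 3 in total.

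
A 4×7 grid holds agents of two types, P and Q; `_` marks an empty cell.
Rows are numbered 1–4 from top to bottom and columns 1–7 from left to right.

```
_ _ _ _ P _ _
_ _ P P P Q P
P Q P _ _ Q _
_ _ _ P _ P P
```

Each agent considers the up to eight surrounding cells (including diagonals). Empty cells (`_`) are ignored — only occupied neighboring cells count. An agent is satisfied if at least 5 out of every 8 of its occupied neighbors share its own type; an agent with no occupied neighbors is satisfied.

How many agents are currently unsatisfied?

Row 1: (1,5)P 2/3 ✓
Row 2: (2,3)P 2/3 ✓ · (2,4)P 4/4 ✓ · (2,5)P 2/4 ✗ · (2,6)Q 1/4 ✗ · (2,7)P 0/2 ✗
Row 3: (3,1)P 0/1 ✗ · (3,2)Q 0/3 ✗ · (3,3)P 3/4 ✓ · (3,6)Q 1/5 ✗
Row 4: (4,4)P 1/1 ✓ · (4,6)P 1/2 ✗ · (4,7)P 1/2 ✗
Unsatisfied: (2,5), (2,6), (2,7), (3,1), (3,2), (3,6), (4,6), (4,7) — 8 in total.

8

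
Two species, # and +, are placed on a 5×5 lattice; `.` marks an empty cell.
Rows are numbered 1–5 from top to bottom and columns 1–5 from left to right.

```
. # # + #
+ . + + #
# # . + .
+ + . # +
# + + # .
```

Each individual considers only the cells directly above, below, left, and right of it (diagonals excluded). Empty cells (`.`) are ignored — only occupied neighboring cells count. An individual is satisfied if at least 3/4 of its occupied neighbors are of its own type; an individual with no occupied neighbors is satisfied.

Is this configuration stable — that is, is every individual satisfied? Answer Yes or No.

Row 1: (1,2)# 1/1 ok · (1,3)# 1/3 unhappy · (1,4)+ 1/3 unhappy · (1,5)# 1/2 unhappy
Row 2: (2,1)+ 0/1 unhappy · (2,3)+ 1/2 unhappy · (2,4)+ 3/4 ok · (2,5)# 1/2 unhappy
Row 3: (3,1)# 1/3 unhappy · (3,2)# 1/2 unhappy · (3,4)+ 1/2 unhappy
Row 4: (4,1)+ 1/3 unhappy · (4,2)+ 2/3 unhappy · (4,4)# 1/3 unhappy · (4,5)+ 0/1 unhappy
Row 5: (5,1)# 0/2 unhappy · (5,2)+ 2/3 unhappy · (5,3)+ 1/2 unhappy · (5,4)# 1/2 unhappy
For instance (1,3) has only 1/3 same-type neighbors, below 3/4.

No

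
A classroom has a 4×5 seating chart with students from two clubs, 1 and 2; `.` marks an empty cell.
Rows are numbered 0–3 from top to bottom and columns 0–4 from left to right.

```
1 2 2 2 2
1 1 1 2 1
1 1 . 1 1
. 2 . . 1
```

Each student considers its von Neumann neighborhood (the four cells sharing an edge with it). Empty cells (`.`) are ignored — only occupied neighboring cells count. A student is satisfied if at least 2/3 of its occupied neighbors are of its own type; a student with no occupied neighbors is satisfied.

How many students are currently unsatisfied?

8

Row 0: (0,0)1 1/2 unhappy · (0,1)2 1/3 unhappy · (0,2)2 2/3 ok · (0,3)2 3/3 ok · (0,4)2 1/2 unhappy
Row 1: (1,0)1 3/3 ok · (1,1)1 3/4 ok · (1,2)1 1/3 unhappy · (1,3)2 1/4 unhappy · (1,4)1 1/3 unhappy
Row 2: (2,0)1 2/2 ok · (2,1)1 2/3 ok · (2,3)1 1/2 unhappy · (2,4)1 3/3 ok
Row 3: (3,1)2 0/1 unhappy · (3,4)1 1/1 ok
Unsatisfied: (0,0), (0,1), (0,4), (1,2), (1,3), (1,4), (2,3), (3,1) — 8 in total.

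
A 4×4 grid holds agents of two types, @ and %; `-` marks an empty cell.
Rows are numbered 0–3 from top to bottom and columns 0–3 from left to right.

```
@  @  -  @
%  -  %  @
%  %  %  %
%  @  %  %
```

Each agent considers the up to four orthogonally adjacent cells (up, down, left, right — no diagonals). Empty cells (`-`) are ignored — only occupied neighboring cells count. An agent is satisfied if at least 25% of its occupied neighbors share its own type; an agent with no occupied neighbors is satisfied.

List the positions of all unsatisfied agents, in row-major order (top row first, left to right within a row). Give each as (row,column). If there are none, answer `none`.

Row 0: (0,0)@ 1/2 satisfied · (0,1)@ 1/1 satisfied · (0,3)@ 1/1 satisfied
Row 1: (1,0)% 1/2 satisfied · (1,2)% 1/2 satisfied · (1,3)@ 1/3 satisfied
Row 2: (2,0)% 3/3 satisfied · (2,1)% 2/3 satisfied · (2,2)% 4/4 satisfied · (2,3)% 2/3 satisfied
Row 3: (3,0)% 1/2 satisfied · (3,1)@ 0/3 not · (3,2)% 2/3 satisfied · (3,3)% 2/2 satisfied

(3,1)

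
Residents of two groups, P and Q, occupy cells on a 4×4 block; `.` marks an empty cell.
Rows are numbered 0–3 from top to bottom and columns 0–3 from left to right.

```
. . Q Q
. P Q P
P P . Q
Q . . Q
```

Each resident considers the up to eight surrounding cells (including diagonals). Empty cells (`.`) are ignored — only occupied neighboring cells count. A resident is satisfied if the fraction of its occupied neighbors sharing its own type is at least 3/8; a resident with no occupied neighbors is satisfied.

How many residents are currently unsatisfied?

2

(0,2)Q 2/4 ✓
(0,3)Q 2/3 ✓
(1,1)P 2/4 ✓
(1,2)Q 3/6 ✓
(1,3)P 0/4 ✗
(2,0)P 2/3 ✓
(2,1)P 2/4 ✓
(2,3)Q 2/3 ✓
(3,0)Q 0/2 ✗
(3,3)Q 1/1 ✓
Unsatisfied: (1,3), (3,0) — 2 in total.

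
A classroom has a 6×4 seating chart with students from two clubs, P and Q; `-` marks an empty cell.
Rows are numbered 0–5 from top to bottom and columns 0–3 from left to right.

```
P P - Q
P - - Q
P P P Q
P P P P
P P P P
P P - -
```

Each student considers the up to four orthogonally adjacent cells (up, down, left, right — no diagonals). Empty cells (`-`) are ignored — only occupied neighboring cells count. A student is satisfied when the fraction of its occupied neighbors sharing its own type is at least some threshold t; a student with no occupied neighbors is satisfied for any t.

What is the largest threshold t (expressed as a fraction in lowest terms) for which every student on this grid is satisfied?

1/3

Row 0: (0,0)P 2/2 · (0,1)P 1/1 · (0,3)Q 1/1
Row 1: (1,0)P 2/2 · (1,3)Q 2/2
Row 2: (2,0)P 3/3 · (2,1)P 3/3 · (2,2)P 2/3 · (2,3)Q 1/3
Row 3: (3,0)P 3/3 · (3,1)P 4/4 · (3,2)P 4/4 · (3,3)P 2/3
Row 4: (4,0)P 3/3 · (4,1)P 4/4 · (4,2)P 3/3 · (4,3)P 2/2
Row 5: (5,0)P 2/2 · (5,1)P 2/2
The smallest same-type fraction is 1/3 at (2,3), which reduces to 1/3. Any threshold above that leaves this student unsatisfied.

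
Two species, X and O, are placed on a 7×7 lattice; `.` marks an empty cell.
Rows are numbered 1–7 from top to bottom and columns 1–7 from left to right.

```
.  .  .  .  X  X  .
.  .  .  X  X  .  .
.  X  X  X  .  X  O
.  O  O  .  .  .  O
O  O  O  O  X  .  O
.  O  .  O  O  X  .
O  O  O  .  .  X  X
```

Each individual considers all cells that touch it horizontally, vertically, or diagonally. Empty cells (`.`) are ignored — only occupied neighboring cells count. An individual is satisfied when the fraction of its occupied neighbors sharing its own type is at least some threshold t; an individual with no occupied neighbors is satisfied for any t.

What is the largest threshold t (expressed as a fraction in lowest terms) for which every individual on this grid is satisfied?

(1,5)X 3/3
(1,6)X 2/2
(2,4)X 4/4
(2,5)X 5/5
(3,2)X 1/3
(3,3)X 3/5
(3,4)X 3/4
(3,6)X 1/3
(3,7)O 1/2
(4,2)O 4/6
(4,3)O 4/7
(4,7)O 2/3
(5,1)O 3/3
(5,2)O 5/5
(5,3)O 6/6
(5,4)O 4/5
(5,5)X 1/4
(5,7)O 1/2
(6,2)O 6/6
(6,4)O 4/5
(6,5)O 2/5
(6,6)X 3/5
(7,1)O 2/2
(7,2)O 3/3
(7,3)O 3/3
(7,6)X 2/3
(7,7)X 2/2
The smallest same-type fraction is 1/4 at (5,5), which reduces to 1/4. Any threshold above that leaves this individual unsatisfied.

1/4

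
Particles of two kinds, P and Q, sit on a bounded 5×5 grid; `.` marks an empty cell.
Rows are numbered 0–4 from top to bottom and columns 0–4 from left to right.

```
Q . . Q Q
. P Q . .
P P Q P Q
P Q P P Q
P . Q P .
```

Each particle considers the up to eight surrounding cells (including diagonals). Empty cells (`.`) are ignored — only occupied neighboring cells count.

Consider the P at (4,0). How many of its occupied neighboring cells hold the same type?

Occupied neighbors of (4,0): (3,0)=P, (3,1)=Q.
Same type (P): 1 of 2.

1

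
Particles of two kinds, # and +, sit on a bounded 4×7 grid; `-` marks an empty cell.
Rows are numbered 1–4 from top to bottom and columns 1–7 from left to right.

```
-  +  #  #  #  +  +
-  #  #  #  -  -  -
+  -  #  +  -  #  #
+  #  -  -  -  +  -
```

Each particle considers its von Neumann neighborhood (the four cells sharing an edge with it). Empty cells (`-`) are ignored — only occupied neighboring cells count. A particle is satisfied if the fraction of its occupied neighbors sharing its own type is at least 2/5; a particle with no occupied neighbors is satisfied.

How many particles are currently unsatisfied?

(1,2)+ 0/2 unhappy
(1,3)# 2/3 ok
(1,4)# 3/3 ok
(1,5)# 1/2 ok
(1,6)+ 1/2 ok
(1,7)+ 1/1 ok
(2,2)# 1/2 ok
(2,3)# 4/4 ok
(2,4)# 2/3 ok
(3,1)+ 1/1 ok
(3,3)# 1/2 ok
(3,4)+ 0/2 unhappy
(3,6)# 1/2 ok
(3,7)# 1/1 ok
(4,1)+ 1/2 ok
(4,2)# 0/1 unhappy
(4,6)+ 0/1 unhappy
Unsatisfied: (1,2), (3,4), (4,2), (4,6) — 4 in total.

4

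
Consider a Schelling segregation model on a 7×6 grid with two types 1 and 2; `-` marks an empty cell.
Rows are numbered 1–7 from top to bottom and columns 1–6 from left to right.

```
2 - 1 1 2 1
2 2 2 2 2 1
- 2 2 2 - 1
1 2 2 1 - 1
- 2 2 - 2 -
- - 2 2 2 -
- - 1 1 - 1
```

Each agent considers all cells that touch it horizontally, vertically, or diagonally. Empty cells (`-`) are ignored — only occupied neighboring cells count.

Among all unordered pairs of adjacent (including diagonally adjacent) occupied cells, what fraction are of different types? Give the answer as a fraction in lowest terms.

9/23

Scan each occupied cell's neighbors to the right and below (and the two forward diagonals) so each pair is counted once.
Row 1: 2(1,1)–2(2,1)= 2(1,1)–2(2,2)= 1(1,3)–1(1,4)= 1(1,3)–2(2,3)≠ 1(1,3)–2(2,4)≠ 1(1,3)–2(2,2)≠ 1(1,4)–2(1,5)≠ 1(1,4)–2(2,4)≠ 1(1,4)–2(2,5)≠ 1(1,4)–2(2,3)≠ 2(1,5)–1(1,6)≠ 2(1,5)–2(2,5)= 2(1,5)–1(2,6)≠ 2(1,5)–2(2,4)= 1(1,6)–1(2,6)= 1(1,6)–2(2,5)≠  → 10/16 unlike.
Row 2: 2(2,1)–2(2,2)= 2(2,1)–2(3,2)= 2(2,2)–2(2,3)= 2(2,2)–2(3,2)= 2(2,2)–2(3,3)= 2(2,3)–2(2,4)= 2(2,3)–2(3,3)= 2(2,3)–2(3,4)= 2(2,3)–2(3,2)= 2(2,4)–2(2,5)= 2(2,4)–2(3,4)= 2(2,4)–2(3,3)= 2(2,5)–1(2,6)≠ 2(2,5)–1(3,6)≠ 2(2,5)–2(3,4)= 1(2,6)–1(3,6)=  → 2/16 unlike.
Row 3: 2(3,2)–2(3,3)= 2(3,2)–2(4,2)= 2(3,2)–2(4,3)= 2(3,2)–1(4,1)≠ 2(3,3)–2(3,4)= 2(3,3)–2(4,3)= 2(3,3)–1(4,4)≠ 2(3,3)–2(4,2)= 2(3,4)–1(4,4)≠ 2(3,4)–2(4,3)= 1(3,6)–1(4,6)=  → 3/11 unlike.
Row 4: 1(4,1)–2(4,2)≠ 1(4,1)–2(5,2)≠ 2(4,2)–2(4,3)= 2(4,2)–2(5,2)= 2(4,2)–2(5,3)= 2(4,3)–1(4,4)≠ 2(4,3)–2(5,3)= 2(4,3)–2(5,2)= 1(4,4)–2(5,5)≠ 1(4,4)–2(5,3)≠ 1(4,6)–2(5,5)≠  → 6/11 unlike.
Row 5: 2(5,2)–2(5,3)= 2(5,2)–2(6,3)= 2(5,3)–2(6,3)= 2(5,3)–2(6,4)= 2(5,5)–2(6,5)= 2(5,5)–2(6,4)=  → 0/6 unlike.
Row 6: 2(6,3)–2(6,4)= 2(6,3)–1(7,3)≠ 2(6,3)–1(7,4)≠ 2(6,4)–2(6,5)= 2(6,4)–1(7,4)≠ 2(6,4)–1(7,3)≠ 2(6,5)–1(7,6)≠ 2(6,5)–1(7,4)≠  → 6/8 unlike.
Row 7: 1(7,3)–1(7,4)=  → 0/1 unlike.
Total adjacent occupied pairs: 69; unlike-type pairs: 27.
27/69 reduces to 9/23.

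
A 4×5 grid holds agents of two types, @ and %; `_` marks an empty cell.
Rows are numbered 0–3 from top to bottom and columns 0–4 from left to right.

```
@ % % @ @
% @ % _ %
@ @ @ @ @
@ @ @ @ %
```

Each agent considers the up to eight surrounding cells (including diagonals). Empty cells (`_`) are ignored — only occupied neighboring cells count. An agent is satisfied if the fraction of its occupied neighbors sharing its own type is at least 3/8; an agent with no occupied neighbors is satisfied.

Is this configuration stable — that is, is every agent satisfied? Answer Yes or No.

No

(0,0)@ 1/3 unhappy
(0,1)% 3/5 ok
(0,2)% 2/4 ok
(0,3)@ 1/4 unhappy
(0,4)@ 1/2 ok
(1,0)% 1/5 unhappy
(1,1)@ 4/8 ok
(1,2)% 2/7 unhappy
(1,4)% 0/4 unhappy
(2,0)@ 4/5 ok
(2,1)@ 6/8 ok
(2,2)@ 6/7 ok
(2,3)@ 4/7 ok
(2,4)@ 2/4 ok
(3,0)@ 3/3 ok
(3,1)@ 5/5 ok
(3,2)@ 5/5 ok
(3,3)@ 4/5 ok
(3,4)% 0/3 unhappy
For instance (0,0) has only 1/3 same-type neighbors, below 3/8.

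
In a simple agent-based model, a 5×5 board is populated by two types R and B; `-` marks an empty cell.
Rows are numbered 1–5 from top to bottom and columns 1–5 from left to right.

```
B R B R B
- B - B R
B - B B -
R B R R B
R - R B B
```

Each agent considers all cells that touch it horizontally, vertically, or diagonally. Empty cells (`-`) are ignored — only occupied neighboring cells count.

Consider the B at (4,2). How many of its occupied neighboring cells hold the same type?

Occupied neighbors of (4,2): (3,1)=B, (3,3)=B, (4,1)=R, (4,3)=R, (5,1)=R, (5,3)=R.
Same type (B): 2 of 6.

2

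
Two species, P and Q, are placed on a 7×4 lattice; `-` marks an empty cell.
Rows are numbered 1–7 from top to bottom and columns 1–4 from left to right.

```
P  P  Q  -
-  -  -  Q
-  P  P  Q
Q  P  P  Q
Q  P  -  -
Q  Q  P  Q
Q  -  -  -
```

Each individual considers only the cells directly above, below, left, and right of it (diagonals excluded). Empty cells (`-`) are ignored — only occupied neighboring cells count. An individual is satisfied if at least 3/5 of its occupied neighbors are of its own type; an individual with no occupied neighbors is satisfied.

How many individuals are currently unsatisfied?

8

Row 1: (1,1)P 1/1 satisfied · (1,2)P 1/2 not · (1,3)Q 0/1 not
Row 2: (2,4)Q 1/1 satisfied
Row 3: (3,2)P 2/2 satisfied · (3,3)P 2/3 satisfied · (3,4)Q 2/3 satisfied
Row 4: (4,1)Q 1/2 not · (4,2)P 3/4 satisfied · (4,3)P 2/3 satisfied · (4,4)Q 1/2 not
Row 5: (5,1)Q 2/3 satisfied · (5,2)P 1/3 not
Row 6: (6,1)Q 3/3 satisfied · (6,2)Q 1/3 not · (6,3)P 0/2 not · (6,4)Q 0/1 not
Row 7: (7,1)Q 1/1 satisfied
Unsatisfied: (1,2), (1,3), (4,1), (4,4), (5,2), (6,2), (6,3), (6,4) — 8 in total.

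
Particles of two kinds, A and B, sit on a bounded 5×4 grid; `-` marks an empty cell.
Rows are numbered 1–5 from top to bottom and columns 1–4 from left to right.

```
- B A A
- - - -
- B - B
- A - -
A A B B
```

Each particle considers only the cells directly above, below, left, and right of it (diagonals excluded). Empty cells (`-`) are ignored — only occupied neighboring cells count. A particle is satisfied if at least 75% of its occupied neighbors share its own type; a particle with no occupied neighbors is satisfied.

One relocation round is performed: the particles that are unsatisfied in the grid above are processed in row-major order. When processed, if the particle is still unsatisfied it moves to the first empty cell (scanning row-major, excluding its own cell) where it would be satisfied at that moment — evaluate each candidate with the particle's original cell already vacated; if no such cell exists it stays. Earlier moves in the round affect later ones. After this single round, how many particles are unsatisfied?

Initially unsatisfied (in order): (1,2), (1,3), (3,2), (4,2), (5,2), (5,3).
  (1,2) → (1,1).
  (1,3): now satisfied by earlier moves; stays.
  (3,2) → (2,1).
  (4,2): now satisfied by earlier moves; stays.
  (5,2) → (2,3).
  (5,3): now satisfied by earlier moves; stays.
Resulting grid:
B - A A
B - A -
- - - B
- A - -
A - B B
All satisfied now.

0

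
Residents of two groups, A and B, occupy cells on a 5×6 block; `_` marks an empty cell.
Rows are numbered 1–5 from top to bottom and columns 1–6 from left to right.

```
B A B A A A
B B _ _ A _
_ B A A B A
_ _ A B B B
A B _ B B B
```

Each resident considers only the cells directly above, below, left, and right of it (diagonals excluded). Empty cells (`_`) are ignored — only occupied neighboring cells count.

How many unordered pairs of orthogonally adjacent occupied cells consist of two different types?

12

Scan each occupied cell's neighbors to the right and below so each pair is counted once.
From row 1: 4 unlike of 8 pairs (running 4/8).
From row 2: 1 unlike of 3 pairs (running 5/11).
From row 3: 5 unlike of 8 pairs (running 10/19).
From row 4: 1 unlike of 6 pairs (running 11/25).
From row 5: 1 unlike of 3 pairs (running 12/28).
Total adjacent occupied pairs: 28; unlike-type pairs: 12.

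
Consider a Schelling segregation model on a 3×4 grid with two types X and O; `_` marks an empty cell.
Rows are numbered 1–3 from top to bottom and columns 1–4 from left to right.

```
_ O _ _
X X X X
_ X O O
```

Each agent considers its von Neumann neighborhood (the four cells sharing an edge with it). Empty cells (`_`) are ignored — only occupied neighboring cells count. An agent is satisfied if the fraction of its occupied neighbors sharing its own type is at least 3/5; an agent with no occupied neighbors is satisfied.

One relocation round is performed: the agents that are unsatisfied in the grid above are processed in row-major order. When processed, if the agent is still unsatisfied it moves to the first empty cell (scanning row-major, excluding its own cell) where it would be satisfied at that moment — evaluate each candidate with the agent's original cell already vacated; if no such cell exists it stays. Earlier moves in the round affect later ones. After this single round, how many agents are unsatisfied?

2

Initially unsatisfied (in order): (1,2), (2,4), (3,2), (3,3), (3,4).
  (1,2): no empty cell satisfies it; stays.
  (2,4) → (1,4).
  (3,2) → (1,3).
  (3,3): no empty cell satisfies it; stays.
  (3,4): now satisfied by earlier moves; stays.
Resulting grid:
_ O X X
X X X _
_ _ O O
Unsatisfied now: (1,2), (3,3).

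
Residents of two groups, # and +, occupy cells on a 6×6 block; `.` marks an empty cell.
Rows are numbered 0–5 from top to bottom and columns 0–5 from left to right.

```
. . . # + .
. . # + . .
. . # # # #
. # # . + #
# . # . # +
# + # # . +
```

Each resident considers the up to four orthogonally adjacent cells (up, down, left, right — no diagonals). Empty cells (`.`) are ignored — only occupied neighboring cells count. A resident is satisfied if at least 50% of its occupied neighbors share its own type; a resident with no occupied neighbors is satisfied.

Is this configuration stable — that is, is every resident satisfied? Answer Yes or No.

(0,3)# 0/2 unhappy
(0,4)+ 0/1 unhappy
(1,2)# 1/2 ok
(1,3)+ 0/3 unhappy
(2,2)# 3/3 ok
(2,3)# 2/3 ok
(2,4)# 2/3 ok
(2,5)# 2/2 ok
(3,1)# 1/1 ok
(3,2)# 3/3 ok
(3,4)+ 0/3 unhappy
(3,5)# 1/3 unhappy
(4,0)# 1/1 ok
(4,2)# 2/2 ok
(4,4)# 0/2 unhappy
(4,5)+ 1/3 unhappy
(5,0)# 1/2 ok
(5,1)+ 0/2 unhappy
(5,2)# 2/3 ok
(5,3)# 1/1 ok
(5,5)+ 1/1 ok
For instance (0,3) has only 0/2 same-type neighbors, below 1/2.

No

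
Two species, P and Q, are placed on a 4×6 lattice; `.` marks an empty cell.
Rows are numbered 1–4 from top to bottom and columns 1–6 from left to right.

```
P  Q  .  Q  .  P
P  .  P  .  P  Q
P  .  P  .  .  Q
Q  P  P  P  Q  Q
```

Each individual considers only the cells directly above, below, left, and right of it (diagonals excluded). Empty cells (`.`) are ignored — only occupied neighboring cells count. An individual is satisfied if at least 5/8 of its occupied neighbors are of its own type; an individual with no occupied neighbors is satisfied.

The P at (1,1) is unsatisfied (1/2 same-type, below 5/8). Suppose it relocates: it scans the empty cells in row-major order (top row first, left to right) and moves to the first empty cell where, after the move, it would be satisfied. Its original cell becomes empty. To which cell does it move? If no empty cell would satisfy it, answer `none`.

Vacating (1,1). Empty cells in order:
  (1,3): 1/3 same-type → still unsatisfied.
  (1,5): 2/3 same-type → satisfied — stop here.

(1,5)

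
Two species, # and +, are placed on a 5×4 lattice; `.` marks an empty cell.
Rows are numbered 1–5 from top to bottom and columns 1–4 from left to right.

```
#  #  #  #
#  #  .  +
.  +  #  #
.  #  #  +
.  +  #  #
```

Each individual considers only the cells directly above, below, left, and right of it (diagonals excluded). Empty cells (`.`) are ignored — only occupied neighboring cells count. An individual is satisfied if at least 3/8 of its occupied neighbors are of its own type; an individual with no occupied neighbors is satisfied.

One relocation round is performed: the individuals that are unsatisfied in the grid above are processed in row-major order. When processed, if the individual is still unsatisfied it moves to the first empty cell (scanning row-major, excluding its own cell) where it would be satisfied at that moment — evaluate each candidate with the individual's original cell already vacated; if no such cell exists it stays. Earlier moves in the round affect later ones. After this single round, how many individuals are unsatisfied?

Initially unsatisfied (in order): (2,4), (3,2), (3,4), (4,2), (4,4), (5,2).
  (2,4) → (3,1).
  (3,2) → (4,1).
  (3,4): now satisfied by earlier moves; stays.
  (4,2) → (2,3).
  (4,4) → (4,2).
  (5,2): now satisfied by earlier moves; stays.
Resulting grid:
# # # #
# # # .
+ . # #
+ + # .
. + # #
All satisfied now.

0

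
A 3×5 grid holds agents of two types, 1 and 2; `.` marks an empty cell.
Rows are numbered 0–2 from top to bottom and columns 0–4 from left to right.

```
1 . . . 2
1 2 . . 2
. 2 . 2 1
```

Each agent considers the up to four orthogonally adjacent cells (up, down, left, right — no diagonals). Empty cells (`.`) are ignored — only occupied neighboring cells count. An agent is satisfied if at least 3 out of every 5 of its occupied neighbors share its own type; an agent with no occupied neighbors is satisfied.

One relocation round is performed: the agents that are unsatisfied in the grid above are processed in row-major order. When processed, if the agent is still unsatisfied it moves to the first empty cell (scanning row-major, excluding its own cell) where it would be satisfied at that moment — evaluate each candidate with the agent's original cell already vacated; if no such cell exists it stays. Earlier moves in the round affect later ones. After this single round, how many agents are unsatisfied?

1

Initially unsatisfied (in order): (1,0), (1,1), (1,4), (2,3), (2,4).
  (1,0) → (0,2).
  (1,1): now satisfied by earlier moves; stays.
  (1,4) → (1,3).
  (2,3) → (0,3).
  (2,4): now satisfied by earlier moves; stays.
Resulting grid:
1 . 1 2 2
. 2 . 2 .
. 2 . . 1
Unsatisfied now: (0,2).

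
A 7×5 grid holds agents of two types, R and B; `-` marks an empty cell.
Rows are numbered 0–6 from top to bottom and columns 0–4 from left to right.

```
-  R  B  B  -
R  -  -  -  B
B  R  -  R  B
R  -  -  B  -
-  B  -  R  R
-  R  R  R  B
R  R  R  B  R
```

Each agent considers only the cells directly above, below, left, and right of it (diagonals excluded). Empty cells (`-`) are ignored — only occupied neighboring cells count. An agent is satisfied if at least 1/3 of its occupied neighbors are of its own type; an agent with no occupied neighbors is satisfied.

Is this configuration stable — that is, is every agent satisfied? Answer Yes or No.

No

(0,1)R 0/1 unhappy
(0,2)B 1/2 ok
(0,3)B 1/1 ok
(1,0)R 0/1 unhappy
(1,4)B 1/1 ok
(2,0)B 0/3 unhappy
(2,1)R 0/1 unhappy
(2,3)R 0/2 unhappy
(2,4)B 1/2 ok
(3,0)R 0/1 unhappy
(3,3)B 0/2 unhappy
(4,1)B 0/1 unhappy
(4,3)R 2/3 ok
(4,4)R 1/2 ok
(5,1)R 2/3 ok
(5,2)R 3/3 ok
(5,3)R 2/4 ok
(5,4)B 0/3 unhappy
(6,0)R 1/1 ok
(6,1)R 3/3 ok
(6,2)R 2/3 ok
(6,3)B 0/3 unhappy
(6,4)R 0/2 unhappy
For instance (0,1) has only 0/1 same-type neighbors, below 1/3.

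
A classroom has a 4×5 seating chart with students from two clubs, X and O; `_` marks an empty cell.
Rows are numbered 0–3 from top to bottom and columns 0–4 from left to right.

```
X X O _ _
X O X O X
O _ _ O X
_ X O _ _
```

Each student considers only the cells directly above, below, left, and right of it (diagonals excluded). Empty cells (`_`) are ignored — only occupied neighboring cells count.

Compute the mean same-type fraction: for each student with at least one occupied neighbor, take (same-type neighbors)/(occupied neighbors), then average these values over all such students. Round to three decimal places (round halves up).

(0,0)X 2/2
(0,1)X 1/3
(0,2)O 0/2
(1,0)X 1/3
(1,1)O 0/3
(1,2)X 0/3
(1,3)O 1/3
(1,4)X 1/2
(2,0)O 0/1
(2,3)O 1/2
(2,4)X 1/2
(3,1)X 0/1
(3,2)O 0/1
Sum over 13 students: 2/2 + 1/3 + 0/2 + 1/3 + 0/3 + 0/3 + 1/3 + 1/2 + 0/1 + 1/2 + 1/2 + 0/1 + 0/1 = 7/2; mean = 7/2 ÷ 13 = 7/26 = 0.269230… → 0.269.

0.269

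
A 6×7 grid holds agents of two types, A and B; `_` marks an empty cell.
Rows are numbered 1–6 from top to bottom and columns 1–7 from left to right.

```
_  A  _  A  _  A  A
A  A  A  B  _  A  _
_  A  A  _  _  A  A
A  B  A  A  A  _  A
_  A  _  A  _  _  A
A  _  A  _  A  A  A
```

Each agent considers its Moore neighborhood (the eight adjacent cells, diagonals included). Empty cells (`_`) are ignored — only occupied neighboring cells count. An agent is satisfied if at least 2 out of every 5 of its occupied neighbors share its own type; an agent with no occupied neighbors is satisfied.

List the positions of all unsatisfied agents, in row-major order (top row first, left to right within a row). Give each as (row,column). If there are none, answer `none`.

(1,2)A 3/3 satisfied
(1,4)A 1/2 satisfied
(1,6)A 2/2 satisfied
(1,7)A 2/2 satisfied
(2,1)A 3/3 satisfied
(2,2)A 5/5 satisfied
(2,3)A 5/6 satisfied
(2,4)B 0/3 not
(2,6)A 4/4 satisfied
(3,2)A 6/7 satisfied
(3,3)A 5/7 satisfied
(3,6)A 4/4 satisfied
(3,7)A 3/3 satisfied
(4,1)A 2/3 satisfied
(4,2)B 0/5 not
(4,3)A 5/6 satisfied
(4,4)A 4/4 satisfied
(4,5)A 3/3 satisfied
(4,7)A 3/3 satisfied
(5,2)A 4/5 satisfied
(5,4)A 5/5 satisfied
(5,7)A 3/3 satisfied
(6,1)A 1/1 satisfied
(6,3)A 2/2 satisfied
(6,5)A 2/2 satisfied
(6,6)A 3/3 satisfied
(6,7)A 2/2 satisfied

(2,4), (4,2)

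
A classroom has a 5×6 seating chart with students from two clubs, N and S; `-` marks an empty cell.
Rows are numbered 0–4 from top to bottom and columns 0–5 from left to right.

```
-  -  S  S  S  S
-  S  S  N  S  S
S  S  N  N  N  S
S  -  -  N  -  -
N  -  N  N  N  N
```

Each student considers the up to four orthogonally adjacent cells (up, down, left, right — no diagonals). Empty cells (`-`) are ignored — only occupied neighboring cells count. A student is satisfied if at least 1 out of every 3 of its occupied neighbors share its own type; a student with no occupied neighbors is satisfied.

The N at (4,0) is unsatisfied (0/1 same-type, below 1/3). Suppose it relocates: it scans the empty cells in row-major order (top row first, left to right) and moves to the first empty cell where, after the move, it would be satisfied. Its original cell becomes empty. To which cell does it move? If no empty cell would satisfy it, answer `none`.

(0,0)

Vacating (4,0). Empty cells in order:
  (0,0): 0/0 same-type → satisfied — stop here.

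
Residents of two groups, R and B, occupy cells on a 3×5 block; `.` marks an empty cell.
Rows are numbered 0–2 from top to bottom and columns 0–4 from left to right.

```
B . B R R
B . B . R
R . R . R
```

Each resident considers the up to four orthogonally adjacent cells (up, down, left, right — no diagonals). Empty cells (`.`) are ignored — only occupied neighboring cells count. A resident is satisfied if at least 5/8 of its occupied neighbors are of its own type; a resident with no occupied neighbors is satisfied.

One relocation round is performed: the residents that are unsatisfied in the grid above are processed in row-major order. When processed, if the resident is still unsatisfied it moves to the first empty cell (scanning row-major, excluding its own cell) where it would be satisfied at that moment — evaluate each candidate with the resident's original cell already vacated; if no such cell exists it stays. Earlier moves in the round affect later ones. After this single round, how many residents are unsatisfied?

Initially unsatisfied (in order): (0,2), (0,3), (1,0), (1,2), (2,0), (2,2).
  (0,2) → (0,1).
  (0,3): now satisfied by earlier moves; stays.
  (1,0) → (0,2).
  (1,2) → (1,1).
  (2,0): now satisfied by earlier moves; stays.
  (2,2): now satisfied by earlier moves; stays.
Resulting grid:
B B B R R
. B . . R
R . R . R
Unsatisfied now: (0,2), (0,3).

2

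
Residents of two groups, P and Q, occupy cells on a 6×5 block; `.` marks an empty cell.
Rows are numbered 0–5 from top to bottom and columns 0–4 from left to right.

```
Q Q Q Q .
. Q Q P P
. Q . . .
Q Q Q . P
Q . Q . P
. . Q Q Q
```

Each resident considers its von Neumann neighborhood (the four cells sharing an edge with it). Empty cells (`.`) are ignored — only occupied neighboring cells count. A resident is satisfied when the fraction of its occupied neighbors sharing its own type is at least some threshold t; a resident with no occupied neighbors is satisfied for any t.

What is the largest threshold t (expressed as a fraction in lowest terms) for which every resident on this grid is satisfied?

(0,0)Q 1/1
(0,1)Q 3/3
(0,2)Q 3/3
(0,3)Q 1/2
(1,1)Q 3/3
(1,2)Q 2/3
(1,3)P 1/3
(1,4)P 1/1
(2,1)Q 2/2
(3,0)Q 2/2
(3,1)Q 3/3
(3,2)Q 2/2
(3,4)P 1/1
(4,0)Q 1/1
(4,2)Q 2/2
(4,4)P 1/2
(5,2)Q 2/2
(5,3)Q 2/2
(5,4)Q 1/2
The smallest same-type fraction is 1/3 at (1,3), which reduces to 1/3. Any threshold above that leaves this resident unsatisfied.

1/3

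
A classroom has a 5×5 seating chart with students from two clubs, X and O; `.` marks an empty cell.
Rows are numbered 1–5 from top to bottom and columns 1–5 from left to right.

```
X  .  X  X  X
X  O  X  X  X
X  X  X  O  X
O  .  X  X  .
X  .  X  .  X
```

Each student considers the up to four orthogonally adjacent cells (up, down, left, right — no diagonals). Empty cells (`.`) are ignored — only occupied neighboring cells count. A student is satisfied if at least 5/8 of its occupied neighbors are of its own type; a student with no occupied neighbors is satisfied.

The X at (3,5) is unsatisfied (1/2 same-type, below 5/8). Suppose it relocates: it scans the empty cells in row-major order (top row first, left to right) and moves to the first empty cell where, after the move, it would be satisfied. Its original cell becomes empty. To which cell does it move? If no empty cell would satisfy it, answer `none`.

Vacating (3,5). Empty cells in order:
  (1,2): 2/3 same-type → satisfied — stop here.

(1,2)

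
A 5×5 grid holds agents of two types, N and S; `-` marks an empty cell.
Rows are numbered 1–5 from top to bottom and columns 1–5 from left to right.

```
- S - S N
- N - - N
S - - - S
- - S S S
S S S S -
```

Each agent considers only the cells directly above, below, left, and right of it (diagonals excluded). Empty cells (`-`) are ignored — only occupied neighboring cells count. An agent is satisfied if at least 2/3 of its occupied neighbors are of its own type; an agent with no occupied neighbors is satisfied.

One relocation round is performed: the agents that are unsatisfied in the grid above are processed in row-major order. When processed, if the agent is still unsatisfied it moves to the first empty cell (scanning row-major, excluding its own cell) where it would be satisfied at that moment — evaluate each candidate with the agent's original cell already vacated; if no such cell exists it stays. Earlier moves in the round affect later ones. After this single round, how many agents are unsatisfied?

0

Initially unsatisfied (in order): (1,2), (1,4), (1,5), (2,2), (2,5), (3,5).
  (1,2) → (1,1).
  (1,4) → (1,3).
  (1,5): now satisfied by earlier moves; stays.
  (2,2): now satisfied by earlier moves; stays.
  (2,5) → (2,4).
  (3,5): now satisfied by earlier moves; stays.
Resulting grid:
S - S - N
- N - N -
S - - - S
- - S S S
S S S S -
All satisfied now.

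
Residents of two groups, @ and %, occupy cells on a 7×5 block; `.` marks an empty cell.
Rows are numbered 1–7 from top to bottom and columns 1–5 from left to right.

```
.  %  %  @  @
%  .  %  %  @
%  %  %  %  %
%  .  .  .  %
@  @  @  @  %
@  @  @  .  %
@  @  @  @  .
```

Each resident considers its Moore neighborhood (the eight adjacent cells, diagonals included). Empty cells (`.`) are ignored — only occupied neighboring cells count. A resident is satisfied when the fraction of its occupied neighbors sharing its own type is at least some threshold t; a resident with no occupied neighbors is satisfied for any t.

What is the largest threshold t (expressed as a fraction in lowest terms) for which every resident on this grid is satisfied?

1/3

Row 1: (1,2)% 3/3 · (1,3)% 3/4 · (1,4)@ 2/5 · (1,5)@ 2/3
Row 2: (2,1)% 3/3 · (2,3)% 6/7 · (2,4)% 5/8 · (2,5)@ 2/5
Row 3: (3,1)% 3/3 · (3,2)% 5/5 · (3,3)% 4/4 · (3,4)% 5/6 · (3,5)% 3/4
Row 4: (4,1)% 2/4 · (4,5)% 3/4
Row 5: (5,1)@ 3/4 · (5,2)@ 5/6 · (5,3)@ 4/4 · (5,4)@ 2/5 · (5,5)% 2/3
Row 6: (6,1)@ 5/5 · (6,2)@ 8/8 · (6,3)@ 7/7 · (6,5)% 1/3
Row 7: (7,1)@ 3/3 · (7,2)@ 5/5 · (7,3)@ 4/4 · (7,4)@ 2/3
The smallest same-type fraction is 1/3 at (6,5), which reduces to 1/3. Any threshold above that leaves this resident unsatisfied.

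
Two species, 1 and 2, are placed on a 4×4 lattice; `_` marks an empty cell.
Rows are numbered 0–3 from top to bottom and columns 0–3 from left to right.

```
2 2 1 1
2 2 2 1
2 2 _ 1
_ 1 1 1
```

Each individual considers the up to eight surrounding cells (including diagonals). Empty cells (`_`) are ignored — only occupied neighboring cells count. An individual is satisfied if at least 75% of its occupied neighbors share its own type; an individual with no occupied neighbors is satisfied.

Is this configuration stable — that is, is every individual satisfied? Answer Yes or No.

No

Row 0: (0,0)2 3/3 ✓ · (0,1)2 4/5 ✓ · (0,2)1 2/5 ✗ · (0,3)1 2/3 ✗
Row 1: (1,0)2 5/5 ✓ · (1,1)2 6/7 ✓ · (1,2)2 3/7 ✗ · (1,3)1 3/4 ✓
Row 2: (2,0)2 3/4 ✓ · (2,1)2 4/6 ✗ · (2,3)1 3/4 ✓
Row 3: (3,1)1 1/3 ✗ · (3,2)1 3/4 ✓ · (3,3)1 2/2 ✓
For instance (0,2) has only 2/5 same-type neighbors, below 3/4.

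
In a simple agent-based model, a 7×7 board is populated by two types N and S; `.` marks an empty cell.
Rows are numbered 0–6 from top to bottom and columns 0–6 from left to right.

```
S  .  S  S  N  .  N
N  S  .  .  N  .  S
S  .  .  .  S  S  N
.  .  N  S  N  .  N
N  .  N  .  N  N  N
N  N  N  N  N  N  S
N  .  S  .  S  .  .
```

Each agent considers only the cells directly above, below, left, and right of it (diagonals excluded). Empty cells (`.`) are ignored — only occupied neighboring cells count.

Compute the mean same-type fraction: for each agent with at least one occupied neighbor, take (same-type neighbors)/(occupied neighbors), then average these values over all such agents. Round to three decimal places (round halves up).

0.510

(0,0)S 0/1
(0,2)S 1/1
(0,3)S 1/2
(0,4)N 1/2
(0,6)N 0/1
(1,0)N 0/3
(1,1)S 0/1
(1,4)N 1/2
(1,6)S 0/2
(2,0)S 0/1
(2,4)S 1/3
(2,5)S 1/2
(2,6)N 1/3
(3,2)N 1/2
(3,3)S 0/2
(3,4)N 1/3
(3,6)N 2/2
(4,0)N 1/1
(4,2)N 2/2
(4,4)N 3/3
(4,5)N 3/3
(4,6)N 2/3
(5,0)N 3/3
(5,1)N 2/2
(5,2)N 3/4
(5,3)N 2/2
(5,4)N 3/4
(5,5)N 2/3
(5,6)S 0/2
(6,0)N 1/1
(6,2)S 0/1
(6,4)S 0/1
Sum over 32 agents: 0/1 + 1/1 + 1/2 + 1/2 + 0/1 + 0/3 + 0/1 + 1/2 + 0/2 + 0/1 + 1/3 + 1/2 + 1/3 + 1/2 + 0/2 + 1/3 + 2/2 + 1/1 + 2/2 + 3/3 + 3/3 + 2/3 + 3/3 + 2/2 + 3/4 + 2/2 + 3/4 + 2/3 + 0/2 + 1/1 + 0/1 + 0/1 = 49/3; mean = 49/3 ÷ 32 = 49/96 = 0.510416… → 0.510.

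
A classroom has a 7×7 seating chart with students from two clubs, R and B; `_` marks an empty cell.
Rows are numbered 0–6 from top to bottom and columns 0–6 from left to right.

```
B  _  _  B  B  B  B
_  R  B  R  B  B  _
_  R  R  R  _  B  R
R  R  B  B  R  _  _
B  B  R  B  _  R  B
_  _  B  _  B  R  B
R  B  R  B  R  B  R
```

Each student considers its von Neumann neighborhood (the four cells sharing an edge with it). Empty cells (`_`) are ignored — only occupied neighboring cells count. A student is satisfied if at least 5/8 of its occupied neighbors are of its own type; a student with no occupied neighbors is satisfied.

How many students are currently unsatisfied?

(0,0)B 0/0 ✓
(0,3)B 1/2 ✗
(0,4)B 3/3 ✓
(0,5)B 3/3 ✓
(0,6)B 1/1 ✓
(1,1)R 1/2 ✗
(1,2)B 0/3 ✗
(1,3)R 1/4 ✗
(1,4)B 2/3 ✓
(1,5)B 3/3 ✓
(2,1)R 3/3 ✓
(2,2)R 2/4 ✗
(2,3)R 2/3 ✓
(2,5)B 1/2 ✗
(2,6)R 0/1 ✗
(3,0)R 1/2 ✗
(3,1)R 2/4 ✗
(3,2)B 1/4 ✗
(3,3)B 2/4 ✗
(3,4)R 0/1 ✗
(4,0)B 1/2 ✗
(4,1)B 1/3 ✗
(4,2)R 0/4 ✗
(4,3)B 1/2 ✗
(4,5)R 1/2 ✗
(4,6)B 1/2 ✗
(5,2)B 0/2 ✗
(5,4)B 0/2 ✗
(5,5)R 1/4 ✗
(5,6)B 1/3 ✗
(6,0)R 0/1 ✗
(6,1)B 0/2 ✗
(6,2)R 0/3 ✗
(6,3)B 0/2 ✗
(6,4)R 0/3 ✗
(6,5)B 0/3 ✗
(6,6)R 0/2 ✗
Unsatisfied: (0,3), (1,1), (1,2), (1,3), (2,2), (2,5), (2,6), (3,0), (3,1), (3,2), (3,3), (3,4), (4,0), (4,1), (4,2), (4,3), (4,5), (4,6), (5,2), (5,4), (5,5), (5,6), (6,0), (6,1), (6,2), (6,3), (6,4), (6,5), (6,6) — 29 in total.

29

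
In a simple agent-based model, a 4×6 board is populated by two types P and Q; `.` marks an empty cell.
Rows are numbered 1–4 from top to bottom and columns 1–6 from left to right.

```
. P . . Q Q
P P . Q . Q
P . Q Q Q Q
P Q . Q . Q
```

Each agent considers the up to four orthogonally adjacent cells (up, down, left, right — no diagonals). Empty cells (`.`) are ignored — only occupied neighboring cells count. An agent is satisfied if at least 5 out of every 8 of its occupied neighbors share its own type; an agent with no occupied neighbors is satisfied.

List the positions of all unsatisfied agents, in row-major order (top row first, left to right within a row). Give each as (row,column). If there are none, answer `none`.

(4,1), (4,2)

(1,2)P 1/1 satisfied
(1,5)Q 1/1 satisfied
(1,6)Q 2/2 satisfied
(2,1)P 2/2 satisfied
(2,2)P 2/2 satisfied
(2,4)Q 1/1 satisfied
(2,6)Q 2/2 satisfied
(3,1)P 2/2 satisfied
(3,3)Q 1/1 satisfied
(3,4)Q 4/4 satisfied
(3,5)Q 2/2 satisfied
(3,6)Q 3/3 satisfied
(4,1)P 1/2 not
(4,2)Q 0/1 not
(4,4)Q 1/1 satisfied
(4,6)Q 1/1 satisfied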